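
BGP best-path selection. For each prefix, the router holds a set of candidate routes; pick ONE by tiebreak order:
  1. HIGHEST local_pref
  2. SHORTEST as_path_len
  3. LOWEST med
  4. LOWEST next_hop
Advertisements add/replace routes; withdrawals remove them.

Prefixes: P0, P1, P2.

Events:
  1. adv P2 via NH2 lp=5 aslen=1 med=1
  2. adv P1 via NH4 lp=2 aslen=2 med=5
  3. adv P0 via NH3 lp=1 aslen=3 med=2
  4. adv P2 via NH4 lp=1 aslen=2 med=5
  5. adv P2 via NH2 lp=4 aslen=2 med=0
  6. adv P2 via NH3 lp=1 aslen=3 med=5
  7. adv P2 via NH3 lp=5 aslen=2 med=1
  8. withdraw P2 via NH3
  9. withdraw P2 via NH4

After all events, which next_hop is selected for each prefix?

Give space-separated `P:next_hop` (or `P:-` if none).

Op 1: best P0=- P1=- P2=NH2
Op 2: best P0=- P1=NH4 P2=NH2
Op 3: best P0=NH3 P1=NH4 P2=NH2
Op 4: best P0=NH3 P1=NH4 P2=NH2
Op 5: best P0=NH3 P1=NH4 P2=NH2
Op 6: best P0=NH3 P1=NH4 P2=NH2
Op 7: best P0=NH3 P1=NH4 P2=NH3
Op 8: best P0=NH3 P1=NH4 P2=NH2
Op 9: best P0=NH3 P1=NH4 P2=NH2

Answer: P0:NH3 P1:NH4 P2:NH2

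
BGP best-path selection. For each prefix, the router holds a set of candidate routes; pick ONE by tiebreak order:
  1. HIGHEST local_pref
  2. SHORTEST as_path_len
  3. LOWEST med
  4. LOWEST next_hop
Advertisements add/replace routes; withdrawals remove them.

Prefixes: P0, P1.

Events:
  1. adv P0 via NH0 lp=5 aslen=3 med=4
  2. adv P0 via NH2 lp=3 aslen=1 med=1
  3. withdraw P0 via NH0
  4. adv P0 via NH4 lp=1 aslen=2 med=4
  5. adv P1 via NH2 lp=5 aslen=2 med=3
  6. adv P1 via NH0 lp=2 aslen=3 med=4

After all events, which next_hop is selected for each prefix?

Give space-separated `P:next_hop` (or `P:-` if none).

Answer: P0:NH2 P1:NH2

Derivation:
Op 1: best P0=NH0 P1=-
Op 2: best P0=NH0 P1=-
Op 3: best P0=NH2 P1=-
Op 4: best P0=NH2 P1=-
Op 5: best P0=NH2 P1=NH2
Op 6: best P0=NH2 P1=NH2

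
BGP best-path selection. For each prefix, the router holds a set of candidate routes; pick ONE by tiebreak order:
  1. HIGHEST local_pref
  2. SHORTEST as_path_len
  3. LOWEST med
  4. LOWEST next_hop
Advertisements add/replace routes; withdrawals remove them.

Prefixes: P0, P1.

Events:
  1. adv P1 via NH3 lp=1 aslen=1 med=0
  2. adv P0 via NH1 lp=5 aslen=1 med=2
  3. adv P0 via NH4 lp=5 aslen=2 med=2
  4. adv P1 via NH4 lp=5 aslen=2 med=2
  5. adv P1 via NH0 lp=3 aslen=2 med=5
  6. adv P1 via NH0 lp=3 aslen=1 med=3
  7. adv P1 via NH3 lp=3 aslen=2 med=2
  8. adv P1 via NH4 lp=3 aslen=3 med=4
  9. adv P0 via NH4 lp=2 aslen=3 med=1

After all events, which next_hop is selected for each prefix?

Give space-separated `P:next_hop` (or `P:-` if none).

Answer: P0:NH1 P1:NH0

Derivation:
Op 1: best P0=- P1=NH3
Op 2: best P0=NH1 P1=NH3
Op 3: best P0=NH1 P1=NH3
Op 4: best P0=NH1 P1=NH4
Op 5: best P0=NH1 P1=NH4
Op 6: best P0=NH1 P1=NH4
Op 7: best P0=NH1 P1=NH4
Op 8: best P0=NH1 P1=NH0
Op 9: best P0=NH1 P1=NH0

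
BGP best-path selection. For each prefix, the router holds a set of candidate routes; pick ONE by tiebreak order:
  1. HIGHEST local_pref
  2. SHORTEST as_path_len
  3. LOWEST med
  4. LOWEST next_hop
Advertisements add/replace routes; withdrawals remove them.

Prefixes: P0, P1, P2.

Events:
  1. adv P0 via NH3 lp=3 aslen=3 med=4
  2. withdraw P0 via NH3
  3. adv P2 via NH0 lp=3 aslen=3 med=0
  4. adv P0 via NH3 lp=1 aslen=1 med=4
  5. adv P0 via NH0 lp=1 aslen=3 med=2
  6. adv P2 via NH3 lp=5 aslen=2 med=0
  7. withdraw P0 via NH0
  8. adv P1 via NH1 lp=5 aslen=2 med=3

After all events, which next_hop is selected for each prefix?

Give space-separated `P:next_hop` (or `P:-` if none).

Answer: P0:NH3 P1:NH1 P2:NH3

Derivation:
Op 1: best P0=NH3 P1=- P2=-
Op 2: best P0=- P1=- P2=-
Op 3: best P0=- P1=- P2=NH0
Op 4: best P0=NH3 P1=- P2=NH0
Op 5: best P0=NH3 P1=- P2=NH0
Op 6: best P0=NH3 P1=- P2=NH3
Op 7: best P0=NH3 P1=- P2=NH3
Op 8: best P0=NH3 P1=NH1 P2=NH3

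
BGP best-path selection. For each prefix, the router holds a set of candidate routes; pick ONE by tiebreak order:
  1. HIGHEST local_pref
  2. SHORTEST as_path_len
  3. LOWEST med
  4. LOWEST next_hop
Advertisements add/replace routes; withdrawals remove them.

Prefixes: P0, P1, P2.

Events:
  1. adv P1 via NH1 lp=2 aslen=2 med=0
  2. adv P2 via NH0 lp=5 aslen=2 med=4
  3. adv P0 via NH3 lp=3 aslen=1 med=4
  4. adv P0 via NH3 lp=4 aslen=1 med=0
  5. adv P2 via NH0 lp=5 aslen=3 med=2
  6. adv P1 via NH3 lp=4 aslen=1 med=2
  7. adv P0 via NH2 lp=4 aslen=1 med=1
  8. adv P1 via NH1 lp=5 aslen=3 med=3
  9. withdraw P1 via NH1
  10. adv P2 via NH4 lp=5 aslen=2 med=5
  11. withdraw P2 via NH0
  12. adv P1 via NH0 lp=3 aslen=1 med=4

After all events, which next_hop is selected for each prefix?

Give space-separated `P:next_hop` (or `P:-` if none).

Answer: P0:NH3 P1:NH3 P2:NH4

Derivation:
Op 1: best P0=- P1=NH1 P2=-
Op 2: best P0=- P1=NH1 P2=NH0
Op 3: best P0=NH3 P1=NH1 P2=NH0
Op 4: best P0=NH3 P1=NH1 P2=NH0
Op 5: best P0=NH3 P1=NH1 P2=NH0
Op 6: best P0=NH3 P1=NH3 P2=NH0
Op 7: best P0=NH3 P1=NH3 P2=NH0
Op 8: best P0=NH3 P1=NH1 P2=NH0
Op 9: best P0=NH3 P1=NH3 P2=NH0
Op 10: best P0=NH3 P1=NH3 P2=NH4
Op 11: best P0=NH3 P1=NH3 P2=NH4
Op 12: best P0=NH3 P1=NH3 P2=NH4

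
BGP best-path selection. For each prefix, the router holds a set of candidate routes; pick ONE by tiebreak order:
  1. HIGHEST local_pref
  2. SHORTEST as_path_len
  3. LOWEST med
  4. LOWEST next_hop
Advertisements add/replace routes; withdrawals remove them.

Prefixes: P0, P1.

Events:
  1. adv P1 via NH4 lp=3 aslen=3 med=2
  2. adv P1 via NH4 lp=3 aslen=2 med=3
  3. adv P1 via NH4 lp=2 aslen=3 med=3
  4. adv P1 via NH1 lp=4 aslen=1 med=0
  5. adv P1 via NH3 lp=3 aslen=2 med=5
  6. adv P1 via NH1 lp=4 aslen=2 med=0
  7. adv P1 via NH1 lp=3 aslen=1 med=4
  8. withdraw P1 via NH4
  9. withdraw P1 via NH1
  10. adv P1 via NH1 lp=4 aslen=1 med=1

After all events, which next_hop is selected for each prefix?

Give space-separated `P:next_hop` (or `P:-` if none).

Op 1: best P0=- P1=NH4
Op 2: best P0=- P1=NH4
Op 3: best P0=- P1=NH4
Op 4: best P0=- P1=NH1
Op 5: best P0=- P1=NH1
Op 6: best P0=- P1=NH1
Op 7: best P0=- P1=NH1
Op 8: best P0=- P1=NH1
Op 9: best P0=- P1=NH3
Op 10: best P0=- P1=NH1

Answer: P0:- P1:NH1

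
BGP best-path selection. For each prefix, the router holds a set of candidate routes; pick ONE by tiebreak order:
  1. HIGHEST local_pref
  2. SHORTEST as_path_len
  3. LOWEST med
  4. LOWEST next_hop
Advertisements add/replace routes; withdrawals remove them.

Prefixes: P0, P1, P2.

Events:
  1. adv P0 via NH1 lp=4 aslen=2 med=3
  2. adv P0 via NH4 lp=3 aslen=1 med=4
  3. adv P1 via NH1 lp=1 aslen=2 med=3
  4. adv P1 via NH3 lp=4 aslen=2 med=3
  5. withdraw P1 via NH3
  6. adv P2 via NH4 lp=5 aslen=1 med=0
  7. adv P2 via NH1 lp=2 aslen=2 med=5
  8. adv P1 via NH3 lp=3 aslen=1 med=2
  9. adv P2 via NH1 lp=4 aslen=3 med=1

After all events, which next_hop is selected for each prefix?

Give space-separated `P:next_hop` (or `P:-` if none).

Op 1: best P0=NH1 P1=- P2=-
Op 2: best P0=NH1 P1=- P2=-
Op 3: best P0=NH1 P1=NH1 P2=-
Op 4: best P0=NH1 P1=NH3 P2=-
Op 5: best P0=NH1 P1=NH1 P2=-
Op 6: best P0=NH1 P1=NH1 P2=NH4
Op 7: best P0=NH1 P1=NH1 P2=NH4
Op 8: best P0=NH1 P1=NH3 P2=NH4
Op 9: best P0=NH1 P1=NH3 P2=NH4

Answer: P0:NH1 P1:NH3 P2:NH4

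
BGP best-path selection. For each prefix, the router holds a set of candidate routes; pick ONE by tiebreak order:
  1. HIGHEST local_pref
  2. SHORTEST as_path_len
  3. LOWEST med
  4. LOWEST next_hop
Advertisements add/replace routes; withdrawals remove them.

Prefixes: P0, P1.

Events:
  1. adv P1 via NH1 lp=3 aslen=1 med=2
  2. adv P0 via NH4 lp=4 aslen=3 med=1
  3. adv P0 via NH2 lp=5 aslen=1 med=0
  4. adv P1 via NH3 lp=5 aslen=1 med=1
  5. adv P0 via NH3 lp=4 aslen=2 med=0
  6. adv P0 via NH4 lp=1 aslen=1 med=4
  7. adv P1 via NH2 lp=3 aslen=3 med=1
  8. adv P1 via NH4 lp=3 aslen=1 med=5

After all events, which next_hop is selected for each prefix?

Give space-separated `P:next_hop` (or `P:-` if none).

Op 1: best P0=- P1=NH1
Op 2: best P0=NH4 P1=NH1
Op 3: best P0=NH2 P1=NH1
Op 4: best P0=NH2 P1=NH3
Op 5: best P0=NH2 P1=NH3
Op 6: best P0=NH2 P1=NH3
Op 7: best P0=NH2 P1=NH3
Op 8: best P0=NH2 P1=NH3

Answer: P0:NH2 P1:NH3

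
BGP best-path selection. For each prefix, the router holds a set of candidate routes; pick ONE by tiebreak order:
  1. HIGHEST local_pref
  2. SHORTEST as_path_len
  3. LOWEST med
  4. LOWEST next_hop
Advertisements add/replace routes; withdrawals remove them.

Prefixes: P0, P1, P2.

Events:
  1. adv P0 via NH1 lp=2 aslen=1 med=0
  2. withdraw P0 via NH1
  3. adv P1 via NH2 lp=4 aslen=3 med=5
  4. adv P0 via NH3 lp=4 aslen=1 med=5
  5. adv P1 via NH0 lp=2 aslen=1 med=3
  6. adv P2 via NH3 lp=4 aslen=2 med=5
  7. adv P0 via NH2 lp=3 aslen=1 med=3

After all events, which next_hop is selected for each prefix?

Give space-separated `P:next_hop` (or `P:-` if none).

Answer: P0:NH3 P1:NH2 P2:NH3

Derivation:
Op 1: best P0=NH1 P1=- P2=-
Op 2: best P0=- P1=- P2=-
Op 3: best P0=- P1=NH2 P2=-
Op 4: best P0=NH3 P1=NH2 P2=-
Op 5: best P0=NH3 P1=NH2 P2=-
Op 6: best P0=NH3 P1=NH2 P2=NH3
Op 7: best P0=NH3 P1=NH2 P2=NH3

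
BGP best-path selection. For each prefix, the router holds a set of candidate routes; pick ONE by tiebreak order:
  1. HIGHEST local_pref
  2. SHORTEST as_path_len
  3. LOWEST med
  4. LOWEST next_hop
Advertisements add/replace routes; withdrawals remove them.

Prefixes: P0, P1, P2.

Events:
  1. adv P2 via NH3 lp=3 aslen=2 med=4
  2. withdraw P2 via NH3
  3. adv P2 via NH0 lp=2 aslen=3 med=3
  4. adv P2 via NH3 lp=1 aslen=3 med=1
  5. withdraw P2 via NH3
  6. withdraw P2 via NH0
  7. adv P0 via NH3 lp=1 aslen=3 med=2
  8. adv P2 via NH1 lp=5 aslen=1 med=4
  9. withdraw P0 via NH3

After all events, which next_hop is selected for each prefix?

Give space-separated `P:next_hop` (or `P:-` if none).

Op 1: best P0=- P1=- P2=NH3
Op 2: best P0=- P1=- P2=-
Op 3: best P0=- P1=- P2=NH0
Op 4: best P0=- P1=- P2=NH0
Op 5: best P0=- P1=- P2=NH0
Op 6: best P0=- P1=- P2=-
Op 7: best P0=NH3 P1=- P2=-
Op 8: best P0=NH3 P1=- P2=NH1
Op 9: best P0=- P1=- P2=NH1

Answer: P0:- P1:- P2:NH1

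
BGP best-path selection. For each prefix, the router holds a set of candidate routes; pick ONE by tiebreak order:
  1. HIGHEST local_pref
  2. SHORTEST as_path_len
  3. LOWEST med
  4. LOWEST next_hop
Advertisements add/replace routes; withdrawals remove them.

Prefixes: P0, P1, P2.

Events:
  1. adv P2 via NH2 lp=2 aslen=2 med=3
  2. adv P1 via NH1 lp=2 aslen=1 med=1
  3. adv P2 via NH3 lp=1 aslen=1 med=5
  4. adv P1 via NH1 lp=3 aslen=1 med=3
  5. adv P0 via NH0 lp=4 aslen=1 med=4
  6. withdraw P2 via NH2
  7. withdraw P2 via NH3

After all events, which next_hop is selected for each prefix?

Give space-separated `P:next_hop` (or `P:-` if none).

Answer: P0:NH0 P1:NH1 P2:-

Derivation:
Op 1: best P0=- P1=- P2=NH2
Op 2: best P0=- P1=NH1 P2=NH2
Op 3: best P0=- P1=NH1 P2=NH2
Op 4: best P0=- P1=NH1 P2=NH2
Op 5: best P0=NH0 P1=NH1 P2=NH2
Op 6: best P0=NH0 P1=NH1 P2=NH3
Op 7: best P0=NH0 P1=NH1 P2=-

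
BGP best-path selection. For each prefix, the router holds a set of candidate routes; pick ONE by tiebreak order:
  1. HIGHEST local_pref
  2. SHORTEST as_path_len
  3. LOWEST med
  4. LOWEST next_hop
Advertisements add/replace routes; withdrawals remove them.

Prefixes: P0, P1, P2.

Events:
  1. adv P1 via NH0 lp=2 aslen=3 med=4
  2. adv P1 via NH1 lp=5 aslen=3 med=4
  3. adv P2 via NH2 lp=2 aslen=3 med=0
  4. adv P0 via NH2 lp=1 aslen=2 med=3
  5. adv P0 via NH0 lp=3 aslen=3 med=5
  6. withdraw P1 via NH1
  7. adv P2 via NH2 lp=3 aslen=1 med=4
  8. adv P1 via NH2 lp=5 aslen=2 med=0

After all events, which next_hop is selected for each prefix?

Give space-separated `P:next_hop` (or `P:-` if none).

Op 1: best P0=- P1=NH0 P2=-
Op 2: best P0=- P1=NH1 P2=-
Op 3: best P0=- P1=NH1 P2=NH2
Op 4: best P0=NH2 P1=NH1 P2=NH2
Op 5: best P0=NH0 P1=NH1 P2=NH2
Op 6: best P0=NH0 P1=NH0 P2=NH2
Op 7: best P0=NH0 P1=NH0 P2=NH2
Op 8: best P0=NH0 P1=NH2 P2=NH2

Answer: P0:NH0 P1:NH2 P2:NH2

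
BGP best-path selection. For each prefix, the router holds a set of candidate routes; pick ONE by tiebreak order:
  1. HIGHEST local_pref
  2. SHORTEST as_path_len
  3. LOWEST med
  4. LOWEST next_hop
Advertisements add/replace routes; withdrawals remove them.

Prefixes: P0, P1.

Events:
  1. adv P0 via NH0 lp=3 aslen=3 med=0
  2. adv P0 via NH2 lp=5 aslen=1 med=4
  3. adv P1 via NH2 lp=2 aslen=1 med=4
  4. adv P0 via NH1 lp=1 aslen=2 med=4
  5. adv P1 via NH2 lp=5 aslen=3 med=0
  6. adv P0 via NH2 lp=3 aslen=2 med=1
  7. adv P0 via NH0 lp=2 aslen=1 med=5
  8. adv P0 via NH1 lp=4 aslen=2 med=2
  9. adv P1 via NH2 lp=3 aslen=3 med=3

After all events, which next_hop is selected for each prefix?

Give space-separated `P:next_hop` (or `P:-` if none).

Answer: P0:NH1 P1:NH2

Derivation:
Op 1: best P0=NH0 P1=-
Op 2: best P0=NH2 P1=-
Op 3: best P0=NH2 P1=NH2
Op 4: best P0=NH2 P1=NH2
Op 5: best P0=NH2 P1=NH2
Op 6: best P0=NH2 P1=NH2
Op 7: best P0=NH2 P1=NH2
Op 8: best P0=NH1 P1=NH2
Op 9: best P0=NH1 P1=NH2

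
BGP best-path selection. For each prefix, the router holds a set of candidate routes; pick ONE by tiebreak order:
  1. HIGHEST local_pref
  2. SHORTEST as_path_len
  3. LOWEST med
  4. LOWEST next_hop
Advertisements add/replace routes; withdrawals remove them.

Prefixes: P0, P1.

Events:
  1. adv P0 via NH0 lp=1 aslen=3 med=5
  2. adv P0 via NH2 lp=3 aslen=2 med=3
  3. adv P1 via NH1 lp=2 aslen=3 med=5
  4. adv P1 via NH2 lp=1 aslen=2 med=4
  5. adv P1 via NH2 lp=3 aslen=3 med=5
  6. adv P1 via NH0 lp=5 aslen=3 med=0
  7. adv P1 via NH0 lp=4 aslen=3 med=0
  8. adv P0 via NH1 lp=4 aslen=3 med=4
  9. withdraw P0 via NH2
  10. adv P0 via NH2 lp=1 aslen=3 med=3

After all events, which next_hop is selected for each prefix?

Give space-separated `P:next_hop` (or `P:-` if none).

Answer: P0:NH1 P1:NH0

Derivation:
Op 1: best P0=NH0 P1=-
Op 2: best P0=NH2 P1=-
Op 3: best P0=NH2 P1=NH1
Op 4: best P0=NH2 P1=NH1
Op 5: best P0=NH2 P1=NH2
Op 6: best P0=NH2 P1=NH0
Op 7: best P0=NH2 P1=NH0
Op 8: best P0=NH1 P1=NH0
Op 9: best P0=NH1 P1=NH0
Op 10: best P0=NH1 P1=NH0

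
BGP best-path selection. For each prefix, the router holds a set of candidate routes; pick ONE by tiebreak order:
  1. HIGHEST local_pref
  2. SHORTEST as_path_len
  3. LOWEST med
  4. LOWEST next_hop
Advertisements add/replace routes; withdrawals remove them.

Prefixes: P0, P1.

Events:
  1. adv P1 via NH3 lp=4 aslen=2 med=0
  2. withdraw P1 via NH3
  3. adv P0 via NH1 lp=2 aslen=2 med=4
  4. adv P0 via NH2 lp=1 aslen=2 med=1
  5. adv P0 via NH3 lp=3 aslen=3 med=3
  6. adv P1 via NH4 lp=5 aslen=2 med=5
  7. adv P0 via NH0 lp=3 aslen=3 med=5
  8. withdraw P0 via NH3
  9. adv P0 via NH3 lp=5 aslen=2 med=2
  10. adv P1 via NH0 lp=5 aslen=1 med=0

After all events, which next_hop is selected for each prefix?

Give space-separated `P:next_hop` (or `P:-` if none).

Answer: P0:NH3 P1:NH0

Derivation:
Op 1: best P0=- P1=NH3
Op 2: best P0=- P1=-
Op 3: best P0=NH1 P1=-
Op 4: best P0=NH1 P1=-
Op 5: best P0=NH3 P1=-
Op 6: best P0=NH3 P1=NH4
Op 7: best P0=NH3 P1=NH4
Op 8: best P0=NH0 P1=NH4
Op 9: best P0=NH3 P1=NH4
Op 10: best P0=NH3 P1=NH0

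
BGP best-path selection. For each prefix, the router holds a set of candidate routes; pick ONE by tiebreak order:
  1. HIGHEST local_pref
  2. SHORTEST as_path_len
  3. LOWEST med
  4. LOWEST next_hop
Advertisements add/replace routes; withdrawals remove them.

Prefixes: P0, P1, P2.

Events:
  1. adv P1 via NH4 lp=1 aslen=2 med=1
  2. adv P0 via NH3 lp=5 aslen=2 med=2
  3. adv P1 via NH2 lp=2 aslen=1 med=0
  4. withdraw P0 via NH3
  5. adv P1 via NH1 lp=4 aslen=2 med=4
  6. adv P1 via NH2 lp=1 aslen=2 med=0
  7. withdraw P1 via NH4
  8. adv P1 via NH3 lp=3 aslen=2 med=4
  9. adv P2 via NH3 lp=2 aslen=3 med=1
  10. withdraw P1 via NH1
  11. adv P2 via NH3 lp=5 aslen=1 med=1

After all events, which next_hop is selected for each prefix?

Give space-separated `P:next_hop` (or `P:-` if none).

Op 1: best P0=- P1=NH4 P2=-
Op 2: best P0=NH3 P1=NH4 P2=-
Op 3: best P0=NH3 P1=NH2 P2=-
Op 4: best P0=- P1=NH2 P2=-
Op 5: best P0=- P1=NH1 P2=-
Op 6: best P0=- P1=NH1 P2=-
Op 7: best P0=- P1=NH1 P2=-
Op 8: best P0=- P1=NH1 P2=-
Op 9: best P0=- P1=NH1 P2=NH3
Op 10: best P0=- P1=NH3 P2=NH3
Op 11: best P0=- P1=NH3 P2=NH3

Answer: P0:- P1:NH3 P2:NH3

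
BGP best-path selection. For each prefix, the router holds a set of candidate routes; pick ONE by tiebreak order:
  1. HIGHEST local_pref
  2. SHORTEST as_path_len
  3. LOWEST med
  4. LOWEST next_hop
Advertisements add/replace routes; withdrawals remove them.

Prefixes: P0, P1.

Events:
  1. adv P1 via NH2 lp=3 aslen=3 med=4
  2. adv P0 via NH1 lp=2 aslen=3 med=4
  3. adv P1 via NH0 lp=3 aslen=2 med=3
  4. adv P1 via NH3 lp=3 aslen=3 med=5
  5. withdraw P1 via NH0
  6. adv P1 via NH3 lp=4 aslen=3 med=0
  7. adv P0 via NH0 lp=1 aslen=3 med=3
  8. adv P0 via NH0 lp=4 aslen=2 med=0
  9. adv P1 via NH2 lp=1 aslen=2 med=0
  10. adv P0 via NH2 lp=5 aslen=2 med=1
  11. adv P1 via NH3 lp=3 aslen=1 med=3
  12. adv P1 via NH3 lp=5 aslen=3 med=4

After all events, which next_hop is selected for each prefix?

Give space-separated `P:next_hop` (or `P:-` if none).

Answer: P0:NH2 P1:NH3

Derivation:
Op 1: best P0=- P1=NH2
Op 2: best P0=NH1 P1=NH2
Op 3: best P0=NH1 P1=NH0
Op 4: best P0=NH1 P1=NH0
Op 5: best P0=NH1 P1=NH2
Op 6: best P0=NH1 P1=NH3
Op 7: best P0=NH1 P1=NH3
Op 8: best P0=NH0 P1=NH3
Op 9: best P0=NH0 P1=NH3
Op 10: best P0=NH2 P1=NH3
Op 11: best P0=NH2 P1=NH3
Op 12: best P0=NH2 P1=NH3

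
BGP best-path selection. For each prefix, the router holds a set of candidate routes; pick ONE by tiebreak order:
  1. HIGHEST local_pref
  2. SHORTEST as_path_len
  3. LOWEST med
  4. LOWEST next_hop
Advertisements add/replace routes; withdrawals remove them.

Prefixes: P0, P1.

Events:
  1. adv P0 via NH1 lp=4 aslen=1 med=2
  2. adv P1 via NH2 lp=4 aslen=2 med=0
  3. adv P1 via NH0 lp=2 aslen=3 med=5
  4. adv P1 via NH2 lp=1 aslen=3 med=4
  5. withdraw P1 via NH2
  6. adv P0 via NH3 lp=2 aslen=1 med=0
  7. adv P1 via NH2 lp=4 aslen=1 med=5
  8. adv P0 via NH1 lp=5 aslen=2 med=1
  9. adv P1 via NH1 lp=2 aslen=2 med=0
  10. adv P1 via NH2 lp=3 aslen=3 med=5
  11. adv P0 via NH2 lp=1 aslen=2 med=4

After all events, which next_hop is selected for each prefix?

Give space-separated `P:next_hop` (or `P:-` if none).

Answer: P0:NH1 P1:NH2

Derivation:
Op 1: best P0=NH1 P1=-
Op 2: best P0=NH1 P1=NH2
Op 3: best P0=NH1 P1=NH2
Op 4: best P0=NH1 P1=NH0
Op 5: best P0=NH1 P1=NH0
Op 6: best P0=NH1 P1=NH0
Op 7: best P0=NH1 P1=NH2
Op 8: best P0=NH1 P1=NH2
Op 9: best P0=NH1 P1=NH2
Op 10: best P0=NH1 P1=NH2
Op 11: best P0=NH1 P1=NH2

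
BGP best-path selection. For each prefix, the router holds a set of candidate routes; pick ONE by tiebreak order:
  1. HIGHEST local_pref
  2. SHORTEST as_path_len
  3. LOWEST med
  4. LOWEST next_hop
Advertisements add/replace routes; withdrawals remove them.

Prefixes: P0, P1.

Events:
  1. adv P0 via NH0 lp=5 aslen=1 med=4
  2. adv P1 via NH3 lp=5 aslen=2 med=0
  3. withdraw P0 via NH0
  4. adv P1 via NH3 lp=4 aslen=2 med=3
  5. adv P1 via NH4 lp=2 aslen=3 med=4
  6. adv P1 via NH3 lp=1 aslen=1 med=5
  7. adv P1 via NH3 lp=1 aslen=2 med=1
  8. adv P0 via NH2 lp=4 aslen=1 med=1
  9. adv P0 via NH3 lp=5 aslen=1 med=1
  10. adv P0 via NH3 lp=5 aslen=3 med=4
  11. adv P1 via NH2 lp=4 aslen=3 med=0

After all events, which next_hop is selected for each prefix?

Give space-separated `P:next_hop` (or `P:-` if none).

Answer: P0:NH3 P1:NH2

Derivation:
Op 1: best P0=NH0 P1=-
Op 2: best P0=NH0 P1=NH3
Op 3: best P0=- P1=NH3
Op 4: best P0=- P1=NH3
Op 5: best P0=- P1=NH3
Op 6: best P0=- P1=NH4
Op 7: best P0=- P1=NH4
Op 8: best P0=NH2 P1=NH4
Op 9: best P0=NH3 P1=NH4
Op 10: best P0=NH3 P1=NH4
Op 11: best P0=NH3 P1=NH2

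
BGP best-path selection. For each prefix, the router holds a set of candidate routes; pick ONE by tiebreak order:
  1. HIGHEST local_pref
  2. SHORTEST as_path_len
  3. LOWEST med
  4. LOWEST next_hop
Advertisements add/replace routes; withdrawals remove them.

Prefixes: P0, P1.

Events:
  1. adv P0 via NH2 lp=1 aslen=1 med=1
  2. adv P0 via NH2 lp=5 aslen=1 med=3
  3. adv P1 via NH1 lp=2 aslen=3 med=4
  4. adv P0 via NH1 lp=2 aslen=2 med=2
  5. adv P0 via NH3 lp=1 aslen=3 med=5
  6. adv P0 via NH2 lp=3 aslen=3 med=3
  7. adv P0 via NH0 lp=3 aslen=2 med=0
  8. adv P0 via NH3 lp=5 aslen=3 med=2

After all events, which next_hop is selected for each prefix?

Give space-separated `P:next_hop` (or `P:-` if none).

Answer: P0:NH3 P1:NH1

Derivation:
Op 1: best P0=NH2 P1=-
Op 2: best P0=NH2 P1=-
Op 3: best P0=NH2 P1=NH1
Op 4: best P0=NH2 P1=NH1
Op 5: best P0=NH2 P1=NH1
Op 6: best P0=NH2 P1=NH1
Op 7: best P0=NH0 P1=NH1
Op 8: best P0=NH3 P1=NH1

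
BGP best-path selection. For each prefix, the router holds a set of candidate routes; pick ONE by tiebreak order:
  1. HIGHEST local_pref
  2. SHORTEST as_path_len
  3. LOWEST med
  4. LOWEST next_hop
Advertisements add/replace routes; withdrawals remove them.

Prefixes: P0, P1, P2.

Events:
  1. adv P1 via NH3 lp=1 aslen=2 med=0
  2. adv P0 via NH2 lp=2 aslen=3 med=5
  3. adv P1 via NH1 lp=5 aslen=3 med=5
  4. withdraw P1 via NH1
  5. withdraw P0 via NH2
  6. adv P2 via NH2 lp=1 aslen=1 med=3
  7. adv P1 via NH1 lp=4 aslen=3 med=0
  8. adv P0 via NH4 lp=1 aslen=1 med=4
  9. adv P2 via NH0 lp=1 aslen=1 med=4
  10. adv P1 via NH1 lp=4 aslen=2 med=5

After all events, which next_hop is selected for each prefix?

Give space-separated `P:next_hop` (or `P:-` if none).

Answer: P0:NH4 P1:NH1 P2:NH2

Derivation:
Op 1: best P0=- P1=NH3 P2=-
Op 2: best P0=NH2 P1=NH3 P2=-
Op 3: best P0=NH2 P1=NH1 P2=-
Op 4: best P0=NH2 P1=NH3 P2=-
Op 5: best P0=- P1=NH3 P2=-
Op 6: best P0=- P1=NH3 P2=NH2
Op 7: best P0=- P1=NH1 P2=NH2
Op 8: best P0=NH4 P1=NH1 P2=NH2
Op 9: best P0=NH4 P1=NH1 P2=NH2
Op 10: best P0=NH4 P1=NH1 P2=NH2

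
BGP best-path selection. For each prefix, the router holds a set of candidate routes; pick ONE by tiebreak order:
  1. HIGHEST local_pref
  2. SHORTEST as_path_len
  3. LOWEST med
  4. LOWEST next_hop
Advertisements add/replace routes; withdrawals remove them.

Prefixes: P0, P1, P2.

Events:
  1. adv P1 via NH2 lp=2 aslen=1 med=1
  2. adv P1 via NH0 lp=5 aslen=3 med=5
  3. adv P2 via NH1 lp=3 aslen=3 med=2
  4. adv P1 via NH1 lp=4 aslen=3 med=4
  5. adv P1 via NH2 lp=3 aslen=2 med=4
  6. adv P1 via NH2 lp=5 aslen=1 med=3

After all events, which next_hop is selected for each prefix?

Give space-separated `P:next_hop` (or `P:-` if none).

Op 1: best P0=- P1=NH2 P2=-
Op 2: best P0=- P1=NH0 P2=-
Op 3: best P0=- P1=NH0 P2=NH1
Op 4: best P0=- P1=NH0 P2=NH1
Op 5: best P0=- P1=NH0 P2=NH1
Op 6: best P0=- P1=NH2 P2=NH1

Answer: P0:- P1:NH2 P2:NH1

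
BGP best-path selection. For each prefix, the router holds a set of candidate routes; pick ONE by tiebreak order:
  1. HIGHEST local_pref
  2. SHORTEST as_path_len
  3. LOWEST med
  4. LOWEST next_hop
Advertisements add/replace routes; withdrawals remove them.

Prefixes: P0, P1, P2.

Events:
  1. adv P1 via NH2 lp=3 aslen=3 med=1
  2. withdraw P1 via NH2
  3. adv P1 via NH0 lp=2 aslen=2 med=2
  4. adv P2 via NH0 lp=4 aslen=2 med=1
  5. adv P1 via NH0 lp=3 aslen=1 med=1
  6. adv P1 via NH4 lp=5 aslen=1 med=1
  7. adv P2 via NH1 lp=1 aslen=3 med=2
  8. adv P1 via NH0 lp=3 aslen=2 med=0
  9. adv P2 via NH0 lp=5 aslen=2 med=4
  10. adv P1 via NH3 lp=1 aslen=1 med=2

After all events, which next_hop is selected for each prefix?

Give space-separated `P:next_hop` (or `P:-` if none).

Answer: P0:- P1:NH4 P2:NH0

Derivation:
Op 1: best P0=- P1=NH2 P2=-
Op 2: best P0=- P1=- P2=-
Op 3: best P0=- P1=NH0 P2=-
Op 4: best P0=- P1=NH0 P2=NH0
Op 5: best P0=- P1=NH0 P2=NH0
Op 6: best P0=- P1=NH4 P2=NH0
Op 7: best P0=- P1=NH4 P2=NH0
Op 8: best P0=- P1=NH4 P2=NH0
Op 9: best P0=- P1=NH4 P2=NH0
Op 10: best P0=- P1=NH4 P2=NH0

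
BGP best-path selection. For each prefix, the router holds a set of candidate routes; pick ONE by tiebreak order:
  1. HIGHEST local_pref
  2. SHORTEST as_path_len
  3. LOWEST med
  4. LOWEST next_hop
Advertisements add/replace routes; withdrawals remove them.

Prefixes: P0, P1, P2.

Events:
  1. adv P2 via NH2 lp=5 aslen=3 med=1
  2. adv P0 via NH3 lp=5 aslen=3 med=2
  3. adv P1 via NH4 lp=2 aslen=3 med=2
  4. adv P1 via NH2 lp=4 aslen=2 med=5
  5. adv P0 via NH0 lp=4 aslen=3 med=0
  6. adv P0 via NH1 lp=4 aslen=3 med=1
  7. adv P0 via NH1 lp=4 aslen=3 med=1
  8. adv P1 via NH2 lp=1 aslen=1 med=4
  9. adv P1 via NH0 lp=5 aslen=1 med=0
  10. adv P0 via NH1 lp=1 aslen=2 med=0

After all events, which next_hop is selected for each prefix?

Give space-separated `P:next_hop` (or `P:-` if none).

Answer: P0:NH3 P1:NH0 P2:NH2

Derivation:
Op 1: best P0=- P1=- P2=NH2
Op 2: best P0=NH3 P1=- P2=NH2
Op 3: best P0=NH3 P1=NH4 P2=NH2
Op 4: best P0=NH3 P1=NH2 P2=NH2
Op 5: best P0=NH3 P1=NH2 P2=NH2
Op 6: best P0=NH3 P1=NH2 P2=NH2
Op 7: best P0=NH3 P1=NH2 P2=NH2
Op 8: best P0=NH3 P1=NH4 P2=NH2
Op 9: best P0=NH3 P1=NH0 P2=NH2
Op 10: best P0=NH3 P1=NH0 P2=NH2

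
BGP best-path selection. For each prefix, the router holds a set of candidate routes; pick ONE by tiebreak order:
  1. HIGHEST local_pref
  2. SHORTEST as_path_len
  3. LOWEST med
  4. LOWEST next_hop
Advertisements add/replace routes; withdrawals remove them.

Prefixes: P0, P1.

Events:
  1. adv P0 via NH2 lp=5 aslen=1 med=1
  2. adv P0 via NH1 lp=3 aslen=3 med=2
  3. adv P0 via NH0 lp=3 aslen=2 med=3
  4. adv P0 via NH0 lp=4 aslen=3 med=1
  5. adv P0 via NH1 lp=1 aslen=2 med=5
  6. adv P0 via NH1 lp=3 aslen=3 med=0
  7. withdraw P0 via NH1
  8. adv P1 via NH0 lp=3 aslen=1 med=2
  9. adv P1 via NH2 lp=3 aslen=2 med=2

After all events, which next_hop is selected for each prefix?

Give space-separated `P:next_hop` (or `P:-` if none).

Answer: P0:NH2 P1:NH0

Derivation:
Op 1: best P0=NH2 P1=-
Op 2: best P0=NH2 P1=-
Op 3: best P0=NH2 P1=-
Op 4: best P0=NH2 P1=-
Op 5: best P0=NH2 P1=-
Op 6: best P0=NH2 P1=-
Op 7: best P0=NH2 P1=-
Op 8: best P0=NH2 P1=NH0
Op 9: best P0=NH2 P1=NH0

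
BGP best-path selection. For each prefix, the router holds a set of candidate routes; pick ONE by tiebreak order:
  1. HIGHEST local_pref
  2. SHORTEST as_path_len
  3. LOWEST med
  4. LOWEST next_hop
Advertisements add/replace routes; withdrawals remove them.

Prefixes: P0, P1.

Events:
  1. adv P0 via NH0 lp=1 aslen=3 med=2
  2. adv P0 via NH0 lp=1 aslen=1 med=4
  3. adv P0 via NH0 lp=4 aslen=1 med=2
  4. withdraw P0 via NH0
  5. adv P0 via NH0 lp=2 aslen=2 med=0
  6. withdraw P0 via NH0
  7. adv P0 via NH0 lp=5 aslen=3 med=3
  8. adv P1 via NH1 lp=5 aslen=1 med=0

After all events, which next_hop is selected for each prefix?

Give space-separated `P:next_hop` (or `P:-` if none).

Op 1: best P0=NH0 P1=-
Op 2: best P0=NH0 P1=-
Op 3: best P0=NH0 P1=-
Op 4: best P0=- P1=-
Op 5: best P0=NH0 P1=-
Op 6: best P0=- P1=-
Op 7: best P0=NH0 P1=-
Op 8: best P0=NH0 P1=NH1

Answer: P0:NH0 P1:NH1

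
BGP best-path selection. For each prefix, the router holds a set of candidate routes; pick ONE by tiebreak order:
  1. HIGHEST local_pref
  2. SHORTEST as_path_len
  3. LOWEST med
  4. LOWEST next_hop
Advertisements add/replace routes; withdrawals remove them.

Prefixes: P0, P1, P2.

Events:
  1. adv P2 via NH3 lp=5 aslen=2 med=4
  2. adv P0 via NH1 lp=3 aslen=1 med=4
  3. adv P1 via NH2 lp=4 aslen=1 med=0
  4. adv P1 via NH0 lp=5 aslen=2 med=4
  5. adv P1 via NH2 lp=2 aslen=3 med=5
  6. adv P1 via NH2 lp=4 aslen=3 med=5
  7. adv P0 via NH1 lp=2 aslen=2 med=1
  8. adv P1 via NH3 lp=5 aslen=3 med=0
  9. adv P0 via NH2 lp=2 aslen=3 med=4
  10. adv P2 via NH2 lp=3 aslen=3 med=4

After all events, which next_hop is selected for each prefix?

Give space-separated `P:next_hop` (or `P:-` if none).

Op 1: best P0=- P1=- P2=NH3
Op 2: best P0=NH1 P1=- P2=NH3
Op 3: best P0=NH1 P1=NH2 P2=NH3
Op 4: best P0=NH1 P1=NH0 P2=NH3
Op 5: best P0=NH1 P1=NH0 P2=NH3
Op 6: best P0=NH1 P1=NH0 P2=NH3
Op 7: best P0=NH1 P1=NH0 P2=NH3
Op 8: best P0=NH1 P1=NH0 P2=NH3
Op 9: best P0=NH1 P1=NH0 P2=NH3
Op 10: best P0=NH1 P1=NH0 P2=NH3

Answer: P0:NH1 P1:NH0 P2:NH3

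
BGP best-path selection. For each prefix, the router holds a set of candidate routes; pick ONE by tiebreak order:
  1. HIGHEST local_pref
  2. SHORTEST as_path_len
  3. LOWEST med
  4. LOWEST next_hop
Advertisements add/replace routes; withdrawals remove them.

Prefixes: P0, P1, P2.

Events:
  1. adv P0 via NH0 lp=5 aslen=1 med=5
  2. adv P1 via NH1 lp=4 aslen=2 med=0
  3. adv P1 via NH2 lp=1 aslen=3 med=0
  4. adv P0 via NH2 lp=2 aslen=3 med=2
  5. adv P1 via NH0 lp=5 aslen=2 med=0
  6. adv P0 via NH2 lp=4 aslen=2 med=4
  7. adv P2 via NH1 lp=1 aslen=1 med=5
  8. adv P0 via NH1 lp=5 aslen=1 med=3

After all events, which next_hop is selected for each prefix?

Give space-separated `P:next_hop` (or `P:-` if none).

Op 1: best P0=NH0 P1=- P2=-
Op 2: best P0=NH0 P1=NH1 P2=-
Op 3: best P0=NH0 P1=NH1 P2=-
Op 4: best P0=NH0 P1=NH1 P2=-
Op 5: best P0=NH0 P1=NH0 P2=-
Op 6: best P0=NH0 P1=NH0 P2=-
Op 7: best P0=NH0 P1=NH0 P2=NH1
Op 8: best P0=NH1 P1=NH0 P2=NH1

Answer: P0:NH1 P1:NH0 P2:NH1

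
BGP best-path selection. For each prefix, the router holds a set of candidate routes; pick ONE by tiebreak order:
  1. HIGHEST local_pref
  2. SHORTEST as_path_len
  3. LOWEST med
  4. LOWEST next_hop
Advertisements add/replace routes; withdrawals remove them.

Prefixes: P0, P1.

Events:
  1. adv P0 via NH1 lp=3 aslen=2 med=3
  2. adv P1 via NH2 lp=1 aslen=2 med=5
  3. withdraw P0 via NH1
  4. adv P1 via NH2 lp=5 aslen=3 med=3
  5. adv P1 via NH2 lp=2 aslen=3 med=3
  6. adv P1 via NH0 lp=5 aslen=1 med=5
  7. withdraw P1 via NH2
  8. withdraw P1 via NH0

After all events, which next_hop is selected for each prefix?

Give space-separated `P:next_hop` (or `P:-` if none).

Answer: P0:- P1:-

Derivation:
Op 1: best P0=NH1 P1=-
Op 2: best P0=NH1 P1=NH2
Op 3: best P0=- P1=NH2
Op 4: best P0=- P1=NH2
Op 5: best P0=- P1=NH2
Op 6: best P0=- P1=NH0
Op 7: best P0=- P1=NH0
Op 8: best P0=- P1=-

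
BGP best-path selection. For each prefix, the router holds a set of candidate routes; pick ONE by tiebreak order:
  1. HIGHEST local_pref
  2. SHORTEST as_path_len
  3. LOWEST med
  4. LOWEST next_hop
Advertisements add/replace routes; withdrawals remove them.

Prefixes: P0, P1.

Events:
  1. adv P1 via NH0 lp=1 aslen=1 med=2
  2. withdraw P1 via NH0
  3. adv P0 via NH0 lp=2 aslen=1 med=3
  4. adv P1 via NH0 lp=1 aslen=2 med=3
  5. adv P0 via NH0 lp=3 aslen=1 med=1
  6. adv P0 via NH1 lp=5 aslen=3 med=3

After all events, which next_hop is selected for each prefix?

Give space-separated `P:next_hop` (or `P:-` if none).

Op 1: best P0=- P1=NH0
Op 2: best P0=- P1=-
Op 3: best P0=NH0 P1=-
Op 4: best P0=NH0 P1=NH0
Op 5: best P0=NH0 P1=NH0
Op 6: best P0=NH1 P1=NH0

Answer: P0:NH1 P1:NH0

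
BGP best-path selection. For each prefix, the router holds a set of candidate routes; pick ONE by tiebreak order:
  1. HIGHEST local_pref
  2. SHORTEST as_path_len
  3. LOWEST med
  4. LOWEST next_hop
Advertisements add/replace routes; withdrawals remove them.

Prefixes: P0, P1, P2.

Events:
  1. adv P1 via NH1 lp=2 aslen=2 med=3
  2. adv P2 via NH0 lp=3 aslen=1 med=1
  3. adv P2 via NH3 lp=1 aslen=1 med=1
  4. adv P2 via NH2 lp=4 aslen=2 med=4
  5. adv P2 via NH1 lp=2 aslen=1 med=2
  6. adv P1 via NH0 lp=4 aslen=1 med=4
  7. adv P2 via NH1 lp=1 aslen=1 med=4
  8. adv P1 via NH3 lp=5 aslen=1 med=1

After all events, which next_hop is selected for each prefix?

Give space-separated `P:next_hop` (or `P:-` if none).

Answer: P0:- P1:NH3 P2:NH2

Derivation:
Op 1: best P0=- P1=NH1 P2=-
Op 2: best P0=- P1=NH1 P2=NH0
Op 3: best P0=- P1=NH1 P2=NH0
Op 4: best P0=- P1=NH1 P2=NH2
Op 5: best P0=- P1=NH1 P2=NH2
Op 6: best P0=- P1=NH0 P2=NH2
Op 7: best P0=- P1=NH0 P2=NH2
Op 8: best P0=- P1=NH3 P2=NH2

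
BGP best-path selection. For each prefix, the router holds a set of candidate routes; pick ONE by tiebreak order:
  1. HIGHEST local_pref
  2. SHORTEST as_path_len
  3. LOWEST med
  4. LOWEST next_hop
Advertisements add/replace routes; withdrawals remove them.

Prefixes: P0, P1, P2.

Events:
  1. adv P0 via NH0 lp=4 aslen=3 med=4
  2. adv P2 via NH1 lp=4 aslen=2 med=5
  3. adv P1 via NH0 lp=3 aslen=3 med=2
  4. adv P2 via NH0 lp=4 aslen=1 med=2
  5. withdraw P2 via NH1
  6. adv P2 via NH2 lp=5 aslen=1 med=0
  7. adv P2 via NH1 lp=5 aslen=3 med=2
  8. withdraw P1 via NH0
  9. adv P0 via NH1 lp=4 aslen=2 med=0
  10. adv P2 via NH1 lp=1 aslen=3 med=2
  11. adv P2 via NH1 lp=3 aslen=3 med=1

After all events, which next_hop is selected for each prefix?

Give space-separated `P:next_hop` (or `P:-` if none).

Op 1: best P0=NH0 P1=- P2=-
Op 2: best P0=NH0 P1=- P2=NH1
Op 3: best P0=NH0 P1=NH0 P2=NH1
Op 4: best P0=NH0 P1=NH0 P2=NH0
Op 5: best P0=NH0 P1=NH0 P2=NH0
Op 6: best P0=NH0 P1=NH0 P2=NH2
Op 7: best P0=NH0 P1=NH0 P2=NH2
Op 8: best P0=NH0 P1=- P2=NH2
Op 9: best P0=NH1 P1=- P2=NH2
Op 10: best P0=NH1 P1=- P2=NH2
Op 11: best P0=NH1 P1=- P2=NH2

Answer: P0:NH1 P1:- P2:NH2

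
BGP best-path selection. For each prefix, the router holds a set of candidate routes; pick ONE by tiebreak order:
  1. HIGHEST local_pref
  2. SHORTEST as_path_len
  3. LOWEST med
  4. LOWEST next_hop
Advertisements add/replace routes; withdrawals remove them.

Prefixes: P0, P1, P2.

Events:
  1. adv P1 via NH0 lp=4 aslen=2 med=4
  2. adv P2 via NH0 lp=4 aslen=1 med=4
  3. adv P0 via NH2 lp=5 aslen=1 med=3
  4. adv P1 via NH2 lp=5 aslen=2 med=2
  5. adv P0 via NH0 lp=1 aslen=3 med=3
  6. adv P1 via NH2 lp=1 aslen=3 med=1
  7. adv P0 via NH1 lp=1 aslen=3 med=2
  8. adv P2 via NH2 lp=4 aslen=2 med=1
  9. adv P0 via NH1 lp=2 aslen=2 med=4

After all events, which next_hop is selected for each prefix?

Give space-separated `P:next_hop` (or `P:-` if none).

Op 1: best P0=- P1=NH0 P2=-
Op 2: best P0=- P1=NH0 P2=NH0
Op 3: best P0=NH2 P1=NH0 P2=NH0
Op 4: best P0=NH2 P1=NH2 P2=NH0
Op 5: best P0=NH2 P1=NH2 P2=NH0
Op 6: best P0=NH2 P1=NH0 P2=NH0
Op 7: best P0=NH2 P1=NH0 P2=NH0
Op 8: best P0=NH2 P1=NH0 P2=NH0
Op 9: best P0=NH2 P1=NH0 P2=NH0

Answer: P0:NH2 P1:NH0 P2:NH0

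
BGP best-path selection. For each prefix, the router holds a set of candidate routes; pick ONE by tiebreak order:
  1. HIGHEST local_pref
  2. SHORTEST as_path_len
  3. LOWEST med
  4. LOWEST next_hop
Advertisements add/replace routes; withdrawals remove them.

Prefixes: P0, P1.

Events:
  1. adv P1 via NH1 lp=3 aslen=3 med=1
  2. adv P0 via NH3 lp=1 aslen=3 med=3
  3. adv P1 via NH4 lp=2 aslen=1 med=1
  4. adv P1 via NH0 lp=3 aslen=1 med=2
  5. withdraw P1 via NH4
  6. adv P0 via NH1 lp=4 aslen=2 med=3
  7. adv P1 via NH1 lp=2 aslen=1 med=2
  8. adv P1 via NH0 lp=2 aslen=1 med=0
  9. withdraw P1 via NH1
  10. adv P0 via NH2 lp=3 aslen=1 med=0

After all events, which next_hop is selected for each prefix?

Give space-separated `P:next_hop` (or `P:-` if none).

Op 1: best P0=- P1=NH1
Op 2: best P0=NH3 P1=NH1
Op 3: best P0=NH3 P1=NH1
Op 4: best P0=NH3 P1=NH0
Op 5: best P0=NH3 P1=NH0
Op 6: best P0=NH1 P1=NH0
Op 7: best P0=NH1 P1=NH0
Op 8: best P0=NH1 P1=NH0
Op 9: best P0=NH1 P1=NH0
Op 10: best P0=NH1 P1=NH0

Answer: P0:NH1 P1:NH0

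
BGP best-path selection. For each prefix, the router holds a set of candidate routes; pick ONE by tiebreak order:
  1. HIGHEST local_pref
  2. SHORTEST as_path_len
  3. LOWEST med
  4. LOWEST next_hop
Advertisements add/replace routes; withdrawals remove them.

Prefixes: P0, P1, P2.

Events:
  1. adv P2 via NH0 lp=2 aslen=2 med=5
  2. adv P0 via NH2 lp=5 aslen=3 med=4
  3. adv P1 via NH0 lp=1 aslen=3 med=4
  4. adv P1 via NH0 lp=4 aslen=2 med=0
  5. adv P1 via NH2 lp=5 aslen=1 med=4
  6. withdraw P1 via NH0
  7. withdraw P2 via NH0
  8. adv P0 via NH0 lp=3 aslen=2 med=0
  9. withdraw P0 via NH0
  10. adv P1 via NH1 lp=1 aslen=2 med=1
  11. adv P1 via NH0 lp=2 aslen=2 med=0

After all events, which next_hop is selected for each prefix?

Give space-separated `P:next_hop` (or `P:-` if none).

Answer: P0:NH2 P1:NH2 P2:-

Derivation:
Op 1: best P0=- P1=- P2=NH0
Op 2: best P0=NH2 P1=- P2=NH0
Op 3: best P0=NH2 P1=NH0 P2=NH0
Op 4: best P0=NH2 P1=NH0 P2=NH0
Op 5: best P0=NH2 P1=NH2 P2=NH0
Op 6: best P0=NH2 P1=NH2 P2=NH0
Op 7: best P0=NH2 P1=NH2 P2=-
Op 8: best P0=NH2 P1=NH2 P2=-
Op 9: best P0=NH2 P1=NH2 P2=-
Op 10: best P0=NH2 P1=NH2 P2=-
Op 11: best P0=NH2 P1=NH2 P2=-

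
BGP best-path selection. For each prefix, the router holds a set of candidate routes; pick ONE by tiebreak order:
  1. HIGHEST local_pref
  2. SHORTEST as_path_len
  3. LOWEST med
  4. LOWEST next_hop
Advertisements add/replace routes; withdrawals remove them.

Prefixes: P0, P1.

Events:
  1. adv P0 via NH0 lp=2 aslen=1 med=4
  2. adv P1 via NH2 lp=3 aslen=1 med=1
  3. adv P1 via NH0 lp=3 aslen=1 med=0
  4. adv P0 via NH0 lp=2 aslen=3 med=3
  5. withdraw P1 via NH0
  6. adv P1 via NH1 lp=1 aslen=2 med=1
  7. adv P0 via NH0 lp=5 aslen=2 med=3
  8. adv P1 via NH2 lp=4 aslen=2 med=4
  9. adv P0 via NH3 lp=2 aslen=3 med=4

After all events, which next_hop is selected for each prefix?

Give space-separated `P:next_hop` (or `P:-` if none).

Op 1: best P0=NH0 P1=-
Op 2: best P0=NH0 P1=NH2
Op 3: best P0=NH0 P1=NH0
Op 4: best P0=NH0 P1=NH0
Op 5: best P0=NH0 P1=NH2
Op 6: best P0=NH0 P1=NH2
Op 7: best P0=NH0 P1=NH2
Op 8: best P0=NH0 P1=NH2
Op 9: best P0=NH0 P1=NH2

Answer: P0:NH0 P1:NH2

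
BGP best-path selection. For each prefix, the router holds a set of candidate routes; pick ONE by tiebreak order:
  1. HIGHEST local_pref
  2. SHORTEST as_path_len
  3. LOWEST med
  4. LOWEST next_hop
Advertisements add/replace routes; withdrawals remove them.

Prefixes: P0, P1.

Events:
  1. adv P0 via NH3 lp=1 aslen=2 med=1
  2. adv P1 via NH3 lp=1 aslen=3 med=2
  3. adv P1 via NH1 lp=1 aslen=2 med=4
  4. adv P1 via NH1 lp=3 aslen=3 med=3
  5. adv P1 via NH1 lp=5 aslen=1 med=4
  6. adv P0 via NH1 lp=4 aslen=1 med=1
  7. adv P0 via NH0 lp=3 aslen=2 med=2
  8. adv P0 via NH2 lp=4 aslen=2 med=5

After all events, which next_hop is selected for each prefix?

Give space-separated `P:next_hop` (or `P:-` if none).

Answer: P0:NH1 P1:NH1

Derivation:
Op 1: best P0=NH3 P1=-
Op 2: best P0=NH3 P1=NH3
Op 3: best P0=NH3 P1=NH1
Op 4: best P0=NH3 P1=NH1
Op 5: best P0=NH3 P1=NH1
Op 6: best P0=NH1 P1=NH1
Op 7: best P0=NH1 P1=NH1
Op 8: best P0=NH1 P1=NH1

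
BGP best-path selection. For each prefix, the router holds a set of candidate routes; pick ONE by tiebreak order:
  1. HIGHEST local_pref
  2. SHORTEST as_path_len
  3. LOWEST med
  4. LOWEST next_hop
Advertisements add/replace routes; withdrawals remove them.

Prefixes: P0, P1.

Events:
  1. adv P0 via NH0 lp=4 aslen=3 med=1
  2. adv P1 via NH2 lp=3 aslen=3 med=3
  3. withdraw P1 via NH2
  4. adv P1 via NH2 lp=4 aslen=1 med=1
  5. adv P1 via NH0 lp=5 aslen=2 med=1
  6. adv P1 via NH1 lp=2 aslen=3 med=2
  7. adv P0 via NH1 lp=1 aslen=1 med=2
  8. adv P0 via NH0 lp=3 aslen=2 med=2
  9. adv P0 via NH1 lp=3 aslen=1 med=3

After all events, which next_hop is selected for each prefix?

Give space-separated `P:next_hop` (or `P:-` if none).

Answer: P0:NH1 P1:NH0

Derivation:
Op 1: best P0=NH0 P1=-
Op 2: best P0=NH0 P1=NH2
Op 3: best P0=NH0 P1=-
Op 4: best P0=NH0 P1=NH2
Op 5: best P0=NH0 P1=NH0
Op 6: best P0=NH0 P1=NH0
Op 7: best P0=NH0 P1=NH0
Op 8: best P0=NH0 P1=NH0
Op 9: best P0=NH1 P1=NH0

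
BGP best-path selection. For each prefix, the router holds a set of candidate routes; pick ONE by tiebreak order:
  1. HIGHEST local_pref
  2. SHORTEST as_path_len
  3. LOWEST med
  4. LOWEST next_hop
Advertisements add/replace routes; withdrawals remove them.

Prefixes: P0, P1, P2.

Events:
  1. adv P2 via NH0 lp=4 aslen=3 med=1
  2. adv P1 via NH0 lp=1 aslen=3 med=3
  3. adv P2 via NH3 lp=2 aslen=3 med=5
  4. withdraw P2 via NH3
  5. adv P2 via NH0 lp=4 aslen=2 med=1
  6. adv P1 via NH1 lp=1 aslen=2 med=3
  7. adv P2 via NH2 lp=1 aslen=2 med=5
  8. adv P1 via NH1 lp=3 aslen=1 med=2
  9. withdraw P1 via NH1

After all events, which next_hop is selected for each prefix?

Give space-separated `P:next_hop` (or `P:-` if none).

Answer: P0:- P1:NH0 P2:NH0

Derivation:
Op 1: best P0=- P1=- P2=NH0
Op 2: best P0=- P1=NH0 P2=NH0
Op 3: best P0=- P1=NH0 P2=NH0
Op 4: best P0=- P1=NH0 P2=NH0
Op 5: best P0=- P1=NH0 P2=NH0
Op 6: best P0=- P1=NH1 P2=NH0
Op 7: best P0=- P1=NH1 P2=NH0
Op 8: best P0=- P1=NH1 P2=NH0
Op 9: best P0=- P1=NH0 P2=NH0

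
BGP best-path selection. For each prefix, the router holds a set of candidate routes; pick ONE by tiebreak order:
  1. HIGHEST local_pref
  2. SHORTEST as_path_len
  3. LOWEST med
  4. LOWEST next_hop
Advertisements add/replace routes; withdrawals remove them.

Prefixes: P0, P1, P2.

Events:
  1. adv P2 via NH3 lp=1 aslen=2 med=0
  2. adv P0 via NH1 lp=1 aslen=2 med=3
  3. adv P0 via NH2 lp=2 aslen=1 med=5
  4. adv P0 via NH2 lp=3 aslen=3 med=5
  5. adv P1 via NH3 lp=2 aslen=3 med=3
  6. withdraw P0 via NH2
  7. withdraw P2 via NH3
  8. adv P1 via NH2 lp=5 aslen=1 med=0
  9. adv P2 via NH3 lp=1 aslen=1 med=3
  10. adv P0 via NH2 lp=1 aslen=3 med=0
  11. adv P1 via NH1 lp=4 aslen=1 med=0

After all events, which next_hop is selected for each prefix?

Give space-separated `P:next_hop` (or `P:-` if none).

Op 1: best P0=- P1=- P2=NH3
Op 2: best P0=NH1 P1=- P2=NH3
Op 3: best P0=NH2 P1=- P2=NH3
Op 4: best P0=NH2 P1=- P2=NH3
Op 5: best P0=NH2 P1=NH3 P2=NH3
Op 6: best P0=NH1 P1=NH3 P2=NH3
Op 7: best P0=NH1 P1=NH3 P2=-
Op 8: best P0=NH1 P1=NH2 P2=-
Op 9: best P0=NH1 P1=NH2 P2=NH3
Op 10: best P0=NH1 P1=NH2 P2=NH3
Op 11: best P0=NH1 P1=NH2 P2=NH3

Answer: P0:NH1 P1:NH2 P2:NH3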